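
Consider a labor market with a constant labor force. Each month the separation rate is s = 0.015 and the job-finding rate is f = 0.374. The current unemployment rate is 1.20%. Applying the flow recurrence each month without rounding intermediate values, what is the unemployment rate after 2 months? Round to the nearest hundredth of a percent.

Unemployment rate after two months ≈ 2.86%.

With a fixed labor force, u_{t+1} = u_t + s·(1−u_t) − f·u_t = u_t·(1−s−f) + s.
Here 1−s−f = 0.611 and s = 0.015.
u_1 = 0.012000 × 0.611 + 0.015 = 0.022332.
u_2 = 0.022332 × 0.611 + 0.015 = 0.028645.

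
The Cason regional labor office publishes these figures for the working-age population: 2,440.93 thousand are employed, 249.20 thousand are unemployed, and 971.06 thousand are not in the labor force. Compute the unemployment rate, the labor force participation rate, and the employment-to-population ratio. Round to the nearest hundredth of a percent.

Labor force = employed + unemployed = 2,440.93 + 249.20 = 2,690.13 thousand.
Working-age population = 2,690.13 + 971.06 = 3,661.19 thousand.
Unemployment rate = 249.20 / 2,690.13 = 9.26%.
Labor force participation rate = 2,690.13 / 3,661.19 = 73.48%.
Employment-population ratio = 2,440.93 / 3,661.19 = 66.67%.

Unemployment rate ≈ 9.26%; labor force participation rate ≈ 73.48%; employment-population ratio ≈ 66.67%.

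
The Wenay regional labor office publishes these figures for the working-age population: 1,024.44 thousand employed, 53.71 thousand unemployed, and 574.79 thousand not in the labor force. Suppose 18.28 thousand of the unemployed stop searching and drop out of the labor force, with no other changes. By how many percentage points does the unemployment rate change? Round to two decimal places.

Initially, labor force = 1,024.44 + 53.71 = 1,078.15 thousand, so u = 53.71/1,078.15 = 4.98%.
After the change, unemployed and labor force both fall by 18.28 → E = 1,024.44, U = 35.43, labor force = 1,059.87 thousand.
New unemployment rate = 35.43 / 1,059.87 = 3.34%.
Change = 3.34% − 4.98% = −1.64 percentage points.

The unemployment rate changes by −1.64 percentage points.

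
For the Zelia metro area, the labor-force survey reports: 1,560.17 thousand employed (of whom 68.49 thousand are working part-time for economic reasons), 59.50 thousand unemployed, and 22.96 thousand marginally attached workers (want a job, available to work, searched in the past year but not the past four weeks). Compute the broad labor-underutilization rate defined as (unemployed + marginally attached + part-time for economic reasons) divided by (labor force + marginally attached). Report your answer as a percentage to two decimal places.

Labor force = 1,560.17 + 59.50 = 1,619.67 thousand.
Numerator = 59.50 + 22.96 + 68.49 = 150.95 thousand.
Denominator = 1,619.67 + 22.96 = 1,642.63 thousand.
Broad rate = 150.95 / 1,642.63 = 9.19%.

Broad underutilization rate ≈ 9.19%.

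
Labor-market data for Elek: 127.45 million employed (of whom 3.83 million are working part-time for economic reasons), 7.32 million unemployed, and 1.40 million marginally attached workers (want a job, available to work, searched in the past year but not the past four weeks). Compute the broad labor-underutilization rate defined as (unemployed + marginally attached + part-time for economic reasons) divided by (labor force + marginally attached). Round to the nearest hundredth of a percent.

Broad underutilization rate ≈ 9.22%.

Labor force = 127.45 + 7.32 = 134.77 million.
Numerator = 7.32 + 1.40 + 3.83 = 12.55 million.
Denominator = 134.77 + 1.40 = 136.17 million.
Broad rate = 12.55 / 136.17 = 9.22%.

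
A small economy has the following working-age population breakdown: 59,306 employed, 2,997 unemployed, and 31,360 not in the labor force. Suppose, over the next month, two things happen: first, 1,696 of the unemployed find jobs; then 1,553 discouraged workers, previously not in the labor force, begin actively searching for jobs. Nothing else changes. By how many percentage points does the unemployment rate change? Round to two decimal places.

Initially, labor force = 59,306 + 2,997 = 62,303, so u = 2,997/62,303 = 4.81%.
After the first change, unemployed falls and employed rises by 1,696; labor force unchanged → E = 61,002, U = 1,301, labor force = 62,303.
After the second change, unemployed and labor force both rise by 1,553 → E = 61,002, U = 2,854, labor force = 63,856.
New unemployment rate = 2,854 / 63,856 = 4.47%.
Change = 4.47% − 4.81% = −0.34 percentage points.

The unemployment rate changes by −0.34 percentage points.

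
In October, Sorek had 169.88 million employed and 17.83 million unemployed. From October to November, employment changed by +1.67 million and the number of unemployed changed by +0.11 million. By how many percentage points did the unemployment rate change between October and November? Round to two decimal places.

October: labor force = 169.88 + 17.83 = 187.71; u = 17.83/187.71 = 9.50%.
November: labor force = 171.55 + 17.94 = 189.49; u = 17.94/189.49 = 9.47%.
Change = 9.47% − 9.50% = −0.03 pp.

The unemployment rate changed by −0.03 percentage points.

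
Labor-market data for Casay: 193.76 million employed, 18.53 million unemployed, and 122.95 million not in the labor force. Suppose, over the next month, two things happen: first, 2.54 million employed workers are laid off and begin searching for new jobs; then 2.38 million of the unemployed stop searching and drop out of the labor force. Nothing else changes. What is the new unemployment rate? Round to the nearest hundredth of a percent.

Initially, labor force = 193.76 + 18.53 = 212.29 million, so u = 18.53/212.29 = 8.73%.
After the first change, employed falls and unemployed rises by 2.54; labor force unchanged → E = 191.22, U = 21.07, labor force = 212.29 million.
After the second change, unemployed and labor force both fall by 2.38 → E = 191.22, U = 18.69, labor force = 209.91 million.
New unemployment rate = 18.69 / 209.91 = 8.90%.

New unemployment rate ≈ 8.90%.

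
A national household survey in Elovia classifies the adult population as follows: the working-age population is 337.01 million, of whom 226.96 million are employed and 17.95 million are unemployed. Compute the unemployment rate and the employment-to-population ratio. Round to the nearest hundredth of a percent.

Unemployment rate ≈ 7.33%; employment-population ratio ≈ 67.35%.

Labor force = employed + unemployed = 226.96 + 17.95 = 244.91 million.
Unemployment rate = 17.95 / 244.91 = 7.33%.
Employment-population ratio = 226.96 / 337.01 = 67.35%.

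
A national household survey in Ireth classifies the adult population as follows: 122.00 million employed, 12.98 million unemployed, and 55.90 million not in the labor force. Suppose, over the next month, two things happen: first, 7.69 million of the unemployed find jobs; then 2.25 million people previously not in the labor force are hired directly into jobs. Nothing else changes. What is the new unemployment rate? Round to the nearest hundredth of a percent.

Initially, labor force = 122.00 + 12.98 = 134.98 million, so u = 12.98/134.98 = 9.62%.
After the first change, unemployed falls and employed rises by 7.69; labor force unchanged → E = 129.69, U = 5.29, labor force = 134.98 million.
After the second change, employed and labor force both rise by 2.25; unemployed unchanged → E = 131.94, U = 5.29, labor force = 137.23 million.
New unemployment rate = 5.29 / 137.23 = 3.85%.

New unemployment rate ≈ 3.85%.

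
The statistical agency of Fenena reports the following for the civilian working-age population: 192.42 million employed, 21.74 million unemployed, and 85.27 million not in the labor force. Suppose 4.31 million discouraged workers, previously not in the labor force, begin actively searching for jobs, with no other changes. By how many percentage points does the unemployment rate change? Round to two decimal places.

Initially, labor force = 192.42 + 21.74 = 214.16 million, so u = 21.74/214.16 = 10.15%.
After the change, unemployed and labor force both rise by 4.31 → E = 192.42, U = 26.05, labor force = 218.47 million.
New unemployment rate = 26.05 / 218.47 = 11.92%.
Change = 11.92% − 10.15% = +1.77 percentage points.

The unemployment rate changes by +1.77 percentage points.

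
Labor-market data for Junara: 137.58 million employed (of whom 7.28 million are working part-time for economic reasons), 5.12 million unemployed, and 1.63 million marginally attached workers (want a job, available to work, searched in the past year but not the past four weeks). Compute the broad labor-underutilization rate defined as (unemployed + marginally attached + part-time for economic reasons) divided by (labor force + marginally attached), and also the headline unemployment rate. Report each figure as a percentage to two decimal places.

Broad underutilization rate ≈ 9.72%; headline unemployment rate ≈ 3.59%.

Labor force = 137.58 + 5.12 = 142.70 million.
Numerator = 5.12 + 1.63 + 7.28 = 14.03 million.
Denominator = 142.70 + 1.63 = 144.33 million.
Broad rate = 14.03 / 144.33 = 9.72%.
Headline unemployment rate = 5.12 / 142.70 = 3.59%.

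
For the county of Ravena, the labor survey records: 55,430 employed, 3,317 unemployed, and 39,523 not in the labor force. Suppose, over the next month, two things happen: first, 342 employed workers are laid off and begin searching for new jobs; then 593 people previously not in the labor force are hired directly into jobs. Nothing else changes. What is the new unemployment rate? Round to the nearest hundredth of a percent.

New unemployment rate ≈ 6.17%.

Initially, labor force = 55,430 + 3,317 = 58,747, so u = 3,317/58,747 = 5.65%.
After the first change, employed falls and unemployed rises by 342; labor force unchanged → E = 55,088, U = 3,659, labor force = 58,747.
After the second change, employed and labor force both rise by 593; unemployed unchanged → E = 55,681, U = 3,659, labor force = 59,340.
New unemployment rate = 3,659 / 59,340 = 6.17%.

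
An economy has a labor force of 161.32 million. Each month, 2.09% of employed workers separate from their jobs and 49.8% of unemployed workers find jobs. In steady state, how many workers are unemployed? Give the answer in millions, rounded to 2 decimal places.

About 6.50 million are unemployed in steady state.

Steady-state unemployment rate u* = s/(s+f) = 2.09/(2.09+49.8) = 0.040278.
Unemployed = u* × labor force = 0.040278 × 161.32 ≈ 6.50 million.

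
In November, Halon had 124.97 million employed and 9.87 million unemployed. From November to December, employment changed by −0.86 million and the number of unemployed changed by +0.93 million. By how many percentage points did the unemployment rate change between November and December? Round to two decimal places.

The unemployment rate changed by +0.69 percentage points.

November: labor force = 124.97 + 9.87 = 134.84; u = 9.87/134.84 = 7.32%.
December: labor force = 124.11 + 10.80 = 134.91; u = 10.80/134.91 = 8.01%.
Change = 8.01% − 7.32% = +0.69 pp.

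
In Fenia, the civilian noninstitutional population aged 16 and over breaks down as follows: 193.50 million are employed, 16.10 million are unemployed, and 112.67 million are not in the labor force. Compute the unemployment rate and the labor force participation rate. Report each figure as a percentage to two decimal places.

Unemployment rate ≈ 7.68%; labor force participation rate ≈ 65.04%.

Labor force = employed + unemployed = 193.50 + 16.10 = 209.60 million.
Working-age population = 209.60 + 112.67 = 322.27 million.
Unemployment rate = 16.10 / 209.60 = 7.68%.
Labor force participation rate = 209.60 / 322.27 = 65.04%.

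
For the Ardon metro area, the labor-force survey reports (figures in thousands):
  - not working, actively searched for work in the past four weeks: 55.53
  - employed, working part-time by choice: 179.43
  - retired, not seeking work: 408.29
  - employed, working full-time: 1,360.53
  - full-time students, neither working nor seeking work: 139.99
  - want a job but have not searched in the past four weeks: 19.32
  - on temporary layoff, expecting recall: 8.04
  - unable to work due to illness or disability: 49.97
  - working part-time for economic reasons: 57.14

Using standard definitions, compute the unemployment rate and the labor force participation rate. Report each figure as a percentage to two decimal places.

Unemployment rate ≈ 3.83%; labor force participation rate ≈ 72.89%.

Employed = 179.43 + 1,360.53 + 57.14 = 1,597.10 thousand (anyone who worked, including part-time for economic reasons, counts as employed).
Unemployed = 55.53 + 8.04 = 63.57 thousand (jobless and actively searching, or on temporary layoff).
Labor force = 1,597.10 + 63.57 = 1,660.67 thousand.
Not in labor force = 408.29 + 139.99 + 19.32 + 49.97 = 617.57 thousand (those not working and not actively searching are outside the labor force — including those who want a job but have given up searching).
Civilian working-age population = 1,660.67 + 617.57 = 2,278.24 thousand.
Unemployment rate = 63.57 / 1,660.67 = 3.83%.
Labor force participation rate = 1,660.67 / 2,278.24 = 72.89%.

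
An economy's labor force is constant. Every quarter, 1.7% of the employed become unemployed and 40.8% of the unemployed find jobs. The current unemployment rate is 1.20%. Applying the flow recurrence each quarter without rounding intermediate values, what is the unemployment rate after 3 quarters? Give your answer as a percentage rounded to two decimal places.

With a fixed labor force, u_{t+1} = u_t + s·(1−u_t) − f·u_t = u_t·(1−s−f) + s.
Here 1−s−f = 0.575 and s = 0.017.
u_1 = 0.012000 × 0.575 + 0.017 = 0.023900.
u_2 = 0.023900 × 0.575 + 0.017 = 0.030742.
u_3 = 0.030742 × 0.575 + 0.017 = 0.034677.

Unemployment rate after three quarters ≈ 3.47%.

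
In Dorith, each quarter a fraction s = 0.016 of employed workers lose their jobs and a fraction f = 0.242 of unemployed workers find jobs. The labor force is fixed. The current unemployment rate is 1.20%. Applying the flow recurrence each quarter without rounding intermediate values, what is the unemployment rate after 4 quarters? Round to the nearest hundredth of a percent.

With a fixed labor force, u_{t+1} = u_t + s·(1−u_t) − f·u_t = u_t·(1−s−f) + s.
Here 1−s−f = 0.742 and s = 0.016.
u_1 = 0.012000 × 0.742 + 0.016 = 0.024904.
u_2 = 0.024904 × 0.742 + 0.016 = 0.034479.
u_3 = 0.034479 × 0.742 + 0.016 = 0.041583.
u_4 = 0.041583 × 0.742 + 0.016 = 0.046855.

Unemployment rate after four quarters ≈ 4.69%.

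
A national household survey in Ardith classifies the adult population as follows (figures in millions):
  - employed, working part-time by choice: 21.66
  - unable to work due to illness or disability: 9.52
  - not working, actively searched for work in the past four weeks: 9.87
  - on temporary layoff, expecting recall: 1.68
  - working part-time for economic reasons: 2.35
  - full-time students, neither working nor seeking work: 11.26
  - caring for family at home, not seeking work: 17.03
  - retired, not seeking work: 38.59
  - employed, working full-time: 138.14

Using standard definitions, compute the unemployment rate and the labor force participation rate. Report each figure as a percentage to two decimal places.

Employed = 21.66 + 2.35 + 138.14 = 162.15 million (anyone who worked, including part-time for economic reasons, counts as employed).
Unemployed = 9.87 + 1.68 = 11.55 million (jobless and actively searching, or on temporary layoff).
Labor force = 162.15 + 11.55 = 173.70 million.
Not in labor force = 9.52 + 11.26 + 17.03 + 38.59 = 76.40 million (those not working and not actively searching are outside the labor force).
Civilian working-age population = 173.70 + 76.40 = 250.10 million.
Unemployment rate = 11.55 / 173.70 = 6.65%.
Labor force participation rate = 173.70 / 250.10 = 69.45%.

Unemployment rate ≈ 6.65%; labor force participation rate ≈ 69.45%.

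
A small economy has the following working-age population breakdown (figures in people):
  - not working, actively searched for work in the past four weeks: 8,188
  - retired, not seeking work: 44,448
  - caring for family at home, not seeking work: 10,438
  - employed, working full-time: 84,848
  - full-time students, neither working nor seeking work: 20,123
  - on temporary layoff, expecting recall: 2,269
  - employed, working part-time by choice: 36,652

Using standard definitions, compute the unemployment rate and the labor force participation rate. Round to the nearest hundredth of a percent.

Unemployment rate ≈ 7.92%; labor force participation rate ≈ 63.76%.

Employed = 84,848 + 36,652 = 121,500.
Unemployed = 8,188 + 2,269 = 10,457 (jobless and actively searching, or on temporary layoff).
Labor force = 121,500 + 10,457 = 131,957.
Not in labor force = 44,448 + 10,438 + 20,123 = 75,009 (those not working and not actively searching are outside the labor force).
Civilian working-age population = 131,957 + 75,009 = 206,966.
Unemployment rate = 10,457 / 131,957 = 7.92%.
Labor force participation rate = 131,957 / 206,966 = 63.76%.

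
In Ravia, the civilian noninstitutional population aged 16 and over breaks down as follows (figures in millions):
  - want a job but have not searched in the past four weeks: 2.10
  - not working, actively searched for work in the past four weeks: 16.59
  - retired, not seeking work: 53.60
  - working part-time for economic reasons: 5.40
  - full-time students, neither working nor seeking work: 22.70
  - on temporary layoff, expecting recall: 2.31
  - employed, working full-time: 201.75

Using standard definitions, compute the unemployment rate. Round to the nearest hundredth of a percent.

Employed = 5.40 + 201.75 = 207.15 million (anyone who worked, including part-time for economic reasons, counts as employed).
Unemployed = 16.59 + 2.31 = 18.90 million (jobless and actively searching, or on temporary layoff).
Labor force = 207.15 + 18.90 = 226.05 million.
Unemployment rate = 18.90 / 226.05 = 8.36%.

Unemployment rate ≈ 8.36%.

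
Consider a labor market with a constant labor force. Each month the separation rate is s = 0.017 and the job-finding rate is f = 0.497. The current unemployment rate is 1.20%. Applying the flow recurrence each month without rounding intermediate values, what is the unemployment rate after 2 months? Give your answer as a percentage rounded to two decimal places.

Unemployment rate after two months ≈ 2.81%.

With a fixed labor force, u_{t+1} = u_t + s·(1−u_t) − f·u_t = u_t·(1−s−f) + s.
Here 1−s−f = 0.486 and s = 0.017.
u_1 = 0.012000 × 0.486 + 0.017 = 0.022832.
u_2 = 0.022832 × 0.486 + 0.017 = 0.028096.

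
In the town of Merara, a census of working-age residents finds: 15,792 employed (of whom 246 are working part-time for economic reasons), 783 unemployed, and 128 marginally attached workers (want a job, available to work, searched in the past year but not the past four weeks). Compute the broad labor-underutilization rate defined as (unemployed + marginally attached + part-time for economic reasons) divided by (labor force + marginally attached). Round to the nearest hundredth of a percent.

Broad underutilization rate ≈ 6.93%.

Labor force = 15,792 + 783 = 16,575.
Numerator = 783 + 128 + 246 = 1,157.
Denominator = 16,575 + 128 = 16,703.
Broad rate = 1,157 / 16,703 = 6.93%.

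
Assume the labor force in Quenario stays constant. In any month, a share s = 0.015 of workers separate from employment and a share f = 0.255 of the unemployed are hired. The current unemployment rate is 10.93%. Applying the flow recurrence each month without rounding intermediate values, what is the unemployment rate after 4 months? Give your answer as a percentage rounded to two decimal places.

With a fixed labor force, u_{t+1} = u_t + s·(1−u_t) − f·u_t = u_t·(1−s−f) + s.
Here 1−s−f = 0.730 and s = 0.015.
u_1 = 0.109300 × 0.730 + 0.015 = 0.094789.
u_2 = 0.094789 × 0.730 + 0.015 = 0.084196.
u_3 = 0.084196 × 0.730 + 0.015 = 0.076463.
u_4 = 0.076463 × 0.730 + 0.015 = 0.070818.

Unemployment rate after four months ≈ 7.08%.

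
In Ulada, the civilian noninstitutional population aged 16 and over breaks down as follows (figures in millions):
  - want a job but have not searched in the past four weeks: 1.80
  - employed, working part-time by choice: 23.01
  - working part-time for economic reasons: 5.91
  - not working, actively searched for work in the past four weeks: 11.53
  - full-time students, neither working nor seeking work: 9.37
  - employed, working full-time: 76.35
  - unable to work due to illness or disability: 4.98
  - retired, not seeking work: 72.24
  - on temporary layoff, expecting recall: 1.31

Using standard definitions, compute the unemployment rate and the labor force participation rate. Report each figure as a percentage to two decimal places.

Employed = 23.01 + 5.91 + 76.35 = 105.27 million (anyone who worked, including part-time for economic reasons, counts as employed).
Unemployed = 11.53 + 1.31 = 12.84 million (jobless and actively searching, or on temporary layoff).
Labor force = 105.27 + 12.84 = 118.11 million.
Not in labor force = 1.80 + 9.37 + 4.98 + 72.24 = 88.39 million (those not working and not actively searching are outside the labor force — including those who want a job but have given up searching).
Civilian working-age population = 118.11 + 88.39 = 206.50 million.
Unemployment rate = 12.84 / 118.11 = 10.87%.
Labor force participation rate = 118.11 / 206.50 = 57.20%.

Unemployment rate ≈ 10.87%; labor force participation rate ≈ 57.20%.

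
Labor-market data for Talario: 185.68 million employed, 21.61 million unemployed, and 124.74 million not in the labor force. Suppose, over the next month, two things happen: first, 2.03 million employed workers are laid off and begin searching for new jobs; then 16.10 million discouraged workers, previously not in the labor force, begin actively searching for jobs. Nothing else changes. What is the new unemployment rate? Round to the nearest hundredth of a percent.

New unemployment rate ≈ 17.79%.

Initially, labor force = 185.68 + 21.61 = 207.29 million, so u = 21.61/207.29 = 10.43%.
After the first change, employed falls and unemployed rises by 2.03; labor force unchanged → E = 183.65, U = 23.64, labor force = 207.29 million.
After the second change, unemployed and labor force both rise by 16.10 → E = 183.65, U = 39.74, labor force = 223.39 million.
New unemployment rate = 39.74 / 223.39 = 17.79%.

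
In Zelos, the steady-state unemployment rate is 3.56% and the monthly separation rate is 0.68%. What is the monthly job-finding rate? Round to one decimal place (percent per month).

From u* = s/(s+f): f = s·(1−u)/u.
f = 0.68 × (1 − 0.0356) / 0.0356 = 0.6558 / 0.0356 ≈ 18.4% per month.

Job-finding rate ≈ 18.4% per month.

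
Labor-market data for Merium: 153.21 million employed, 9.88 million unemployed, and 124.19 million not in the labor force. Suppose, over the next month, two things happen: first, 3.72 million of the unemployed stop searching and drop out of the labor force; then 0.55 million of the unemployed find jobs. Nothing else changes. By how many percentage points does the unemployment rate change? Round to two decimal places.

The unemployment rate changes by −2.54 percentage points.

Initially, labor force = 153.21 + 9.88 = 163.09 million, so u = 9.88/163.09 = 6.06%.
After the first change, unemployed and labor force both fall by 3.72 → E = 153.21, U = 6.16, labor force = 159.37 million.
After the second change, unemployed falls and employed rises by 0.55; labor force unchanged → E = 153.76, U = 5.61, labor force = 159.37 million.
New unemployment rate = 5.61 / 159.37 = 3.52%.
Change = 3.52% − 6.06% = −2.54 percentage points.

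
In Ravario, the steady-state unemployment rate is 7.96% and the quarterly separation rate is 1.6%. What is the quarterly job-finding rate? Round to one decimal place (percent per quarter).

From u* = s/(s+f): f = s·(1−u)/u.
f = 1.6 × (1 − 0.0796) / 0.0796 = 1.4726 / 0.0796 ≈ 18.5% per quarter.

Job-finding rate ≈ 18.5% per quarter.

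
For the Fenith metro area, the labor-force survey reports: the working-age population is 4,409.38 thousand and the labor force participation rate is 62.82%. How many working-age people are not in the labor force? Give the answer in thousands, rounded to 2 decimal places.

About 1,639.41 thousand are not in the labor force.

Share not in the labor force = 1 − 0.6282 = 0.3718.
Not in labor force = 0.3718 × 4,409.38 ≈ 1,639.41 thousand.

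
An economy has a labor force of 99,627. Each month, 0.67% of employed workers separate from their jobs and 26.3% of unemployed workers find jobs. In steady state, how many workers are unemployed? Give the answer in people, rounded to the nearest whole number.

About 2,475 are unemployed in steady state.

Steady-state unemployment rate u* = s/(s+f) = 0.67/(0.67+26.3) = 0.024842.
Unemployed = u* × labor force = 0.024842 × 99,627 ≈ 2,475.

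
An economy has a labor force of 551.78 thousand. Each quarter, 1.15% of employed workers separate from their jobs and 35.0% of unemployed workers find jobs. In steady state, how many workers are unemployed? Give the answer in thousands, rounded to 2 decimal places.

Steady-state unemployment rate u* = s/(s+f) = 1.15/(1.15+35.0) = 0.031812.
Unemployed = u* × labor force = 0.031812 × 551.78 ≈ 17.55 thousand.

About 17.55 thousand are unemployed in steady state.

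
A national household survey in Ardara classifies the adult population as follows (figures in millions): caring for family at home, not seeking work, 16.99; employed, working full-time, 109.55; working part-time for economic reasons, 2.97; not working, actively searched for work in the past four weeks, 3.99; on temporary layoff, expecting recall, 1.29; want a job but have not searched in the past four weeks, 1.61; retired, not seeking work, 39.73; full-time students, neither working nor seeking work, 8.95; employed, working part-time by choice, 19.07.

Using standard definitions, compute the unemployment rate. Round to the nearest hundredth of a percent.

Unemployment rate ≈ 3.86%.

Employed = 109.55 + 2.97 + 19.07 = 131.59 million (anyone who worked, including part-time for economic reasons, counts as employed).
Unemployed = 3.99 + 1.29 = 5.28 million (jobless and actively searching, or on temporary layoff).
Labor force = 131.59 + 5.28 = 136.87 million.
Unemployment rate = 5.28 / 136.87 = 3.86%.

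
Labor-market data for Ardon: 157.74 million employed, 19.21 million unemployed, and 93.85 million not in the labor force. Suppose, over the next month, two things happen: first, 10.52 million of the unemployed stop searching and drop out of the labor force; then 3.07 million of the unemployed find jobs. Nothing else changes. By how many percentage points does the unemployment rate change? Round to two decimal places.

The unemployment rate changes by −7.48 percentage points.

Initially, labor force = 157.74 + 19.21 = 176.95 million, so u = 19.21/176.95 = 10.86%.
After the first change, unemployed and labor force both fall by 10.52 → E = 157.74, U = 8.69, labor force = 166.43 million.
After the second change, unemployed falls and employed rises by 3.07; labor force unchanged → E = 160.81, U = 5.62, labor force = 166.43 million.
New unemployment rate = 5.62 / 166.43 = 3.38%.
Change = 3.38% − 10.86% = −7.48 percentage points.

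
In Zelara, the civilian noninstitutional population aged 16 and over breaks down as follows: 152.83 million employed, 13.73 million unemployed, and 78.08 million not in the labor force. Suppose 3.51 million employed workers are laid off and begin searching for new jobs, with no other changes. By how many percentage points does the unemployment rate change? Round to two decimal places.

The unemployment rate changes by +2.11 percentage points.

Initially, labor force = 152.83 + 13.73 = 166.56 million, so u = 13.73/166.56 = 8.24%.
After the change, employed falls and unemployed rises by 3.51; labor force unchanged → E = 149.32, U = 17.24, labor force = 166.56 million.
New unemployment rate = 17.24 / 166.56 = 10.35%.
Change = 10.35% − 8.24% = +2.11 percentage points.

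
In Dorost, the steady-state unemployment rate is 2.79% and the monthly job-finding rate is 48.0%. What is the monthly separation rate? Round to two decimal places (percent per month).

From u* = s/(s+f): s = u·f/(1−u).
s = 0.0279 × 48.0 / (1 − 0.0279) = 1.3392 / 0.9721 ≈ 1.38% per month.

Separation rate ≈ 1.38% per month.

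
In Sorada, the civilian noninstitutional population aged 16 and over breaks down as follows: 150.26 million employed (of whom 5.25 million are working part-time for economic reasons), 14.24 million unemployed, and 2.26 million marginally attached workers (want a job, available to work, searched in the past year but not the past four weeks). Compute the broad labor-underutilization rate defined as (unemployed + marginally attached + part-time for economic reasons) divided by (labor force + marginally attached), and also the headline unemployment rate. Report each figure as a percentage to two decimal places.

Labor force = 150.26 + 14.24 = 164.50 million.
Numerator = 14.24 + 2.26 + 5.25 = 21.75 million.
Denominator = 164.50 + 2.26 = 166.76 million.
Broad rate = 21.75 / 166.76 = 13.04%.
Headline unemployment rate = 14.24 / 164.50 = 8.66%.

Broad underutilization rate ≈ 13.04%; headline unemployment rate ≈ 8.66%.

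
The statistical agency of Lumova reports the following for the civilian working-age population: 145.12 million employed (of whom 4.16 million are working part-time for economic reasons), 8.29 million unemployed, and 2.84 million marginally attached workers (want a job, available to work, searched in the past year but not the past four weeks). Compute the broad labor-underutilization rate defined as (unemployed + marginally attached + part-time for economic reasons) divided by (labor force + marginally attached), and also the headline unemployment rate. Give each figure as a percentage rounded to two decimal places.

Labor force = 145.12 + 8.29 = 153.41 million.
Numerator = 8.29 + 2.84 + 4.16 = 15.29 million.
Denominator = 153.41 + 2.84 = 156.25 million.
Broad rate = 15.29 / 156.25 = 9.79%.
Headline unemployment rate = 8.29 / 153.41 = 5.40%.

Broad underutilization rate ≈ 9.79%; headline unemployment rate ≈ 5.40%.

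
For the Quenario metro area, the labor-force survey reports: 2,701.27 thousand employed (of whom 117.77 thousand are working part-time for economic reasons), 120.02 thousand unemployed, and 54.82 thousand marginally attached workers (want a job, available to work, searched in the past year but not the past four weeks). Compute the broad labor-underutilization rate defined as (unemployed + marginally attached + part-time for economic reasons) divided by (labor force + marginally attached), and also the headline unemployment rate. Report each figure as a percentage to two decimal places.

Broad underutilization rate ≈ 10.17%; headline unemployment rate ≈ 4.25%.

Labor force = 2,701.27 + 120.02 = 2,821.29 thousand.
Numerator = 120.02 + 54.82 + 117.77 = 292.61 thousand.
Denominator = 2,821.29 + 54.82 = 2,876.11 thousand.
Broad rate = 292.61 / 2,876.11 = 10.17%.
Headline unemployment rate = 120.02 / 2,821.29 = 4.25%.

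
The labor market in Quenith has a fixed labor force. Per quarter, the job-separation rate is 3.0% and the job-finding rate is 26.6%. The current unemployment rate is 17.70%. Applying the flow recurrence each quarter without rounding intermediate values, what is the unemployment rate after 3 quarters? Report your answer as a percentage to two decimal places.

With a fixed labor force, u_{t+1} = u_t + s·(1−u_t) − f·u_t = u_t·(1−s−f) + s.
Here 1−s−f = 0.704 and s = 0.030.
u_1 = 0.177000 × 0.704 + 0.030 = 0.154608.
u_2 = 0.154608 × 0.704 + 0.030 = 0.138844.
u_3 = 0.138844 × 0.704 + 0.030 = 0.127746.

Unemployment rate after three quarters ≈ 12.77%.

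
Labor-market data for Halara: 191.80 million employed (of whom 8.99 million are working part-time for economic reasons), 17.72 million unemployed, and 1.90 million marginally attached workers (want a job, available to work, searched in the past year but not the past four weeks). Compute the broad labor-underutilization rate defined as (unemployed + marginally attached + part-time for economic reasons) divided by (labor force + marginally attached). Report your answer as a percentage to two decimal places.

Broad underutilization rate ≈ 13.53%.

Labor force = 191.80 + 17.72 = 209.52 million.
Numerator = 17.72 + 1.90 + 8.99 = 28.61 million.
Denominator = 209.52 + 1.90 = 211.42 million.
Broad rate = 28.61 / 211.42 = 13.53%.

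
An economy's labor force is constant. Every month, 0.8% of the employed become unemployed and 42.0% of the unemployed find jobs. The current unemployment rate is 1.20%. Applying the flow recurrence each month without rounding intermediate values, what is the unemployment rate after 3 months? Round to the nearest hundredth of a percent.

With a fixed labor force, u_{t+1} = u_t + s·(1−u_t) − f·u_t = u_t·(1−s−f) + s.
Here 1−s−f = 0.572 and s = 0.008.
u_1 = 0.012000 × 0.572 + 0.008 = 0.014864.
u_2 = 0.014864 × 0.572 + 0.008 = 0.016502.
u_3 = 0.016502 × 0.572 + 0.008 = 0.017439.

Unemployment rate after three months ≈ 1.74%.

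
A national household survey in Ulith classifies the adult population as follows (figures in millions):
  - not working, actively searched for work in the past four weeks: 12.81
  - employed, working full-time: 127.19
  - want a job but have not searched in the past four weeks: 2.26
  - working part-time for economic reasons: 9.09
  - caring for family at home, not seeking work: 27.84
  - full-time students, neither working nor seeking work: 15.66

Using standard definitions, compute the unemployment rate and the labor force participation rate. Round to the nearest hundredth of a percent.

Employed = 127.19 + 9.09 = 136.28 million (anyone who worked, including part-time for economic reasons, counts as employed).
Unemployed = 12.81 million.
Labor force = 136.28 + 12.81 = 149.09 million.
Not in labor force = 2.26 + 27.84 + 15.66 = 45.76 million (those not working and not actively searching are outside the labor force — including those who want a job but have given up searching).
Civilian working-age population = 149.09 + 45.76 = 194.85 million.
Unemployment rate = 12.81 / 149.09 = 8.59%.
Labor force participation rate = 149.09 / 194.85 = 76.52%.

Unemployment rate ≈ 8.59%; labor force participation rate ≈ 76.52%.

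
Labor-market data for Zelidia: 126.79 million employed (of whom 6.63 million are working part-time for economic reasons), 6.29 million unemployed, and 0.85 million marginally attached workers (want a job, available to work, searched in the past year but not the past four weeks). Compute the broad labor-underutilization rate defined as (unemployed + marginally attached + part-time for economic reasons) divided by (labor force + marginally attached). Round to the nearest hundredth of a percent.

Labor force = 126.79 + 6.29 = 133.08 million.
Numerator = 6.29 + 0.85 + 6.63 = 13.77 million.
Denominator = 133.08 + 0.85 = 133.93 million.
Broad rate = 13.77 / 133.93 = 10.28%.

Broad underutilization rate ≈ 10.28%.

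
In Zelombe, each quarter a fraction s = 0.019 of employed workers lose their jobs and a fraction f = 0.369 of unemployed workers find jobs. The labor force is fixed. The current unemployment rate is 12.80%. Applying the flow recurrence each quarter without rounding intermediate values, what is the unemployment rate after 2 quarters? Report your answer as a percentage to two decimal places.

Unemployment rate after two quarters ≈ 7.86%.

With a fixed labor force, u_{t+1} = u_t + s·(1−u_t) − f·u_t = u_t·(1−s−f) + s.
Here 1−s−f = 0.612 and s = 0.019.
u_1 = 0.128000 × 0.612 + 0.019 = 0.097336.
u_2 = 0.097336 × 0.612 + 0.019 = 0.078570.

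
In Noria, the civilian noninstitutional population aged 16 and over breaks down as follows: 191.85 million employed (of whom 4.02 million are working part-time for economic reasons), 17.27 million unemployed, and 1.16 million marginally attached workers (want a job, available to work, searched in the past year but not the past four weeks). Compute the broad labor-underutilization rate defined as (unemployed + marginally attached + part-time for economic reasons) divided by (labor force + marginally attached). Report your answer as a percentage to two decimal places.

Broad underutilization rate ≈ 10.68%.

Labor force = 191.85 + 17.27 = 209.12 million.
Numerator = 17.27 + 1.16 + 4.02 = 22.45 million.
Denominator = 209.12 + 1.16 = 210.28 million.
Broad rate = 22.45 / 210.28 = 10.68%.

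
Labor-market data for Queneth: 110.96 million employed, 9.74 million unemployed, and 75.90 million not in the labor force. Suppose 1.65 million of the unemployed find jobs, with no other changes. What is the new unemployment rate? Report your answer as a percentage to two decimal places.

Initially, labor force = 110.96 + 9.74 = 120.70 million, so u = 9.74/120.70 = 8.07%.
After the change, unemployed falls and employed rises by 1.65; labor force unchanged → E = 112.61, U = 8.09, labor force = 120.70 million.
New unemployment rate = 8.09 / 120.70 = 6.70%.

New unemployment rate ≈ 6.70%.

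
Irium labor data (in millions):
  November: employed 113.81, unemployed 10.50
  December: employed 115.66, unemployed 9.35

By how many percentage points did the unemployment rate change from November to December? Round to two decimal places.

The unemployment rate changed by −0.97 percentage points.

November: labor force = 113.81 + 10.50 = 124.31; u = 10.50/124.31 = 8.45%.
December: labor force = 115.66 + 9.35 = 125.01; u = 9.35/125.01 = 7.48%.
Change = 7.48% − 8.45% = −0.97 pp.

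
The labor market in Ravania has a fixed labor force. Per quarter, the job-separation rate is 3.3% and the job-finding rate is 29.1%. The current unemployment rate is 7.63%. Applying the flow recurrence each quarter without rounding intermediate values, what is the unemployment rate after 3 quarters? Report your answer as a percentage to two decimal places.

Unemployment rate after three quarters ≈ 9.40%.

With a fixed labor force, u_{t+1} = u_t + s·(1−u_t) − f·u_t = u_t·(1−s−f) + s.
Here 1−s−f = 0.676 and s = 0.033.
u_1 = 0.076300 × 0.676 + 0.033 = 0.084579.
u_2 = 0.084579 × 0.676 + 0.033 = 0.090175.
u_3 = 0.090175 × 0.676 + 0.033 = 0.093958.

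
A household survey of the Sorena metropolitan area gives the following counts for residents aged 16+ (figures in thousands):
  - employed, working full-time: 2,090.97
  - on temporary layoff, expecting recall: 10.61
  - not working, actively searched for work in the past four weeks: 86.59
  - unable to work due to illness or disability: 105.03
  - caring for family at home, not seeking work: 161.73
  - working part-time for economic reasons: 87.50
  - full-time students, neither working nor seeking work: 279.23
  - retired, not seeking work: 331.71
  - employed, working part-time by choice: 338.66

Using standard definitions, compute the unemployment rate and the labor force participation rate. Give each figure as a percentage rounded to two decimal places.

Employed = 2,090.97 + 87.50 + 338.66 = 2,517.13 thousand (anyone who worked, including part-time for economic reasons, counts as employed).
Unemployed = 10.61 + 86.59 = 97.20 thousand (jobless and actively searching, or on temporary layoff).
Labor force = 2,517.13 + 97.20 = 2,614.33 thousand.
Not in labor force = 105.03 + 161.73 + 279.23 + 331.71 = 877.70 thousand (those not working and not actively searching are outside the labor force).
Civilian working-age population = 2,614.33 + 877.70 = 3,492.03 thousand.
Unemployment rate = 97.20 / 2,614.33 = 3.72%.
Labor force participation rate = 2,614.33 / 3,492.03 = 74.87%.

Unemployment rate ≈ 3.72%; labor force participation rate ≈ 74.87%.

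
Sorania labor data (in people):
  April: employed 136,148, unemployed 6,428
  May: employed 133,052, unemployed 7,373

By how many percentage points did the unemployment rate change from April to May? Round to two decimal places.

April: labor force = 136,148 + 6,428 = 142,576; u = 6,428/142,576 = 4.51%.
May: labor force = 133,052 + 7,373 = 140,425; u = 7,373/140,425 = 5.25%.
Change = 5.25% − 4.51% = +0.74 pp.

The unemployment rate changed by +0.74 percentage points.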